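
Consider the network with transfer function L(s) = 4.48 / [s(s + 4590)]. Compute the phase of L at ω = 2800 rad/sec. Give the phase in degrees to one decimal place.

∠(j2800 + 4590) = arctan(2800/4590) = 31.38°
∠(j2800) = 90.00°
∠L(j2800) = − (31.38° + 90.00°) = -121.38°

-121.4°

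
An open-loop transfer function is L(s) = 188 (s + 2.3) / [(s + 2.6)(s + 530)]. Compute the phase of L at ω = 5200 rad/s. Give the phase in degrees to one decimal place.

-84.2 deg

∠(j5200 + 2.3) = arctan(5200/2.3) = 89.97°
∠(j5200 + 2.6) = arctan(5200/2.6) = 89.97°
∠(j5200 + 530) = arctan(5200/530) = 84.18°
∠L(j5200) = 89.97° − (89.97° + 84.18°) = -84.18°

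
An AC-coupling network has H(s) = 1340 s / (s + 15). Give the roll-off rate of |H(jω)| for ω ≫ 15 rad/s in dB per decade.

With 1 zero and 1 pole, the high-frequency asymptotic slope is 20 × (1 − 1) = 0 dB/decade.

0 dB/decade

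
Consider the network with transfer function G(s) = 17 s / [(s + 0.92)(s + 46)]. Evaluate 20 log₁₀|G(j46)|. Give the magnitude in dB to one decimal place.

-11.7 dB

|j46| = 46
|j46 + 0.92| = √(46² + 0.92²) = 46.01
|j46 + 46| = √(46² + 46²) = 65.05
|G(j46)| = 17 × 46 / (46.01 × 65.05) = 0.26127
20 log₁₀(0.26127) = -11.66 dB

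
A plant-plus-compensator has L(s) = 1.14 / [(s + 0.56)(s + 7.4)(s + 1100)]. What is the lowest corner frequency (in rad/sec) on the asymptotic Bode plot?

0.56 rad/sec

Break frequencies occur at each pole and zero magnitude: 0.56 rad/sec, 7.4 rad/sec, 1100 rad/sec.
The lowest is 0.56 rad/sec.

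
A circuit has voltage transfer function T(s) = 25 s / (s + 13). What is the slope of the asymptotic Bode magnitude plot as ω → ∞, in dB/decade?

0 dB/decade

With 1 zero and 1 pole, the high-frequency asymptotic slope is 20 × (1 − 1) = 0 dB/decade.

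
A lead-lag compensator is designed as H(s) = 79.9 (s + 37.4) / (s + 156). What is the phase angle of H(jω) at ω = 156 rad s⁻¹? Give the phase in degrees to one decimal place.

∠(j156 + 37.4) = arctan(156/37.4) = 76.52°
∠(j156 + 156) = arctan(156/156) = 45.00°
∠H(j156) = 76.52° − 45.00° = 31.52°

31.5°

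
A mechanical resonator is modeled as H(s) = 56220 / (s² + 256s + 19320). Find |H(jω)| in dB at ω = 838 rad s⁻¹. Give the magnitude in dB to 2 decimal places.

|(j838)² + 256(j838) + 19320| = |-6.8292e+05 + j2.1453e+05| = 7.158e+05
|H(j838)| = 56220 / 7.158e+05 = 0.078539
20 log₁₀(0.078539) = -22.098 dB

-22.10 dB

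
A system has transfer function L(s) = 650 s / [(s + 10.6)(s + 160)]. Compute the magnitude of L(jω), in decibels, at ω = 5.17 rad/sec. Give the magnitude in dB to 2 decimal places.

5.01 dB

|j5.17| = 5.17
|j5.17 + 10.6| = √(5.17² + 10.6²) = 11.79
|j5.17 + 160| = √(5.17² + 160²) = 160.1
|L(j5.17)| = 650 × 5.17 / (11.79 × 160.1) = 1.78
20 log₁₀(1.78) = 5.008 dB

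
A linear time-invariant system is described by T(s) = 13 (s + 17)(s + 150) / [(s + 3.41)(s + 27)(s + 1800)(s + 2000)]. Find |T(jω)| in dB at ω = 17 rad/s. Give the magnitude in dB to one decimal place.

-92.5 dB

|j17 + 17| = √(17² + 17²) = 24.04
|j17 + 150| = √(17² + 150²) = 151
|j17 + 3.41| = √(17² + 3.41²) = 17.34
|j17 + 27| = √(17² + 27²) = 31.91
|j17 + 1800| = √(17² + 1800²) = 1800
|j17 + 2000| = √(17² + 2000²) = 2000
|T(j17)| = 13 × 24.04 × 151 / (17.34 × 31.91 × 1800 × 2000) = 2.3689e-05
20 log₁₀(2.3689e-05) = -92.51 dB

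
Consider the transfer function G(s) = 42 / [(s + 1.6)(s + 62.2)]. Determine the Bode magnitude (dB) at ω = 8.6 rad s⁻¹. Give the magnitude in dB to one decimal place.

|j8.6 + 1.6| = √(8.6² + 1.6²) = 8.748
|j8.6 + 62.2| = √(8.6² + 62.2²) = 62.79
|G(j8.6)| = 42 / (8.748 × 62.79) = 0.076464
20 log₁₀(0.076464) = -22.33 dB

-22.3 dB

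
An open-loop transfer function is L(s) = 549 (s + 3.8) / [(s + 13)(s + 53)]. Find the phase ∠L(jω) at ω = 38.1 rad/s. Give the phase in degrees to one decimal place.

-22.6°

∠(j38.1 + 3.8) = arctan(38.1/3.8) = 84.30°
∠(j38.1 + 13) = arctan(38.1/13) = 71.16°
∠(j38.1 + 53) = arctan(38.1/53) = 35.71°
∠L(j38.1) = 84.30° − (71.16° + 35.71°) = -22.57°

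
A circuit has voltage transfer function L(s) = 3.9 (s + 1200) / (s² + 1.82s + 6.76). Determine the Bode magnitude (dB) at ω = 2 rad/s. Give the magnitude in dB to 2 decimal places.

|j2 + 1200| = √(2² + 1200²) = 1200
|(j2)² + 1.82(j2) + 6.76| = |2.76 + j3.64| = 4.568
|L(j2)| = 3.9 × 1200 / 4.568 = 1024.5
20 log₁₀(1024.5) = 60.210 dB

60.21 dB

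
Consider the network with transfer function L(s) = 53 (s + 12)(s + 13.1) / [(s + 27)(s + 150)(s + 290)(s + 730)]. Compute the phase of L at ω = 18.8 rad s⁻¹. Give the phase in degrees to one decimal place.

∠(j18.8 + 12) = arctan(18.8/12) = 57.45°
∠(j18.8 + 13.1) = arctan(18.8/13.1) = 55.13°
∠(j18.8 + 27) = arctan(18.8/27) = 34.85°
∠(j18.8 + 150) = arctan(18.8/150) = 7.14°
∠(j18.8 + 290) = arctan(18.8/290) = 3.71°
∠(j18.8 + 730) = arctan(18.8/730) = 1.48°
∠L(j18.8) = 57.45° + 55.13° − (34.85° + 7.14° + 3.71° + 1.48°) = 65.40°

65.4°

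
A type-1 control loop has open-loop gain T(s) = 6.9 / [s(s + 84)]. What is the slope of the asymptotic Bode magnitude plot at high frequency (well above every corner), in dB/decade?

With 0 zeros and 2 poles, the high-frequency asymptotic slope is 20 × (0 − 2) = -40 dB/decade.

-40 dB/decade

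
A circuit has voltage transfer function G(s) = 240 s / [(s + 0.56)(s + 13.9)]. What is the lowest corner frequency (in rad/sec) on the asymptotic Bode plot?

Break frequencies occur at each pole and zero magnitude: 0.56 rad/sec, 13.9 rad/sec.
The lowest is 0.56 rad/sec.

0.56 rad/sec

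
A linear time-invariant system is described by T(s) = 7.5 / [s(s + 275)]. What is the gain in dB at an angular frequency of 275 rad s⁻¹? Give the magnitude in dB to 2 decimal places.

|j275 + 275| = √(275² + 275²) = 388.9
|j275| = 275
|T(j275)| = 7.5 / (388.9 × 275) = 7.0126e-05
20 log₁₀(7.0126e-05) = -83.082 dB

-83.08 dB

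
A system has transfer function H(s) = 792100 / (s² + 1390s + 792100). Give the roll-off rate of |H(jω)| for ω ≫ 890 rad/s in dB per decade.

With 0 zeros and 2 poles, the high-frequency asymptotic slope is 20 × (0 − 2) = -40 dB/decade.

-40 dB/decade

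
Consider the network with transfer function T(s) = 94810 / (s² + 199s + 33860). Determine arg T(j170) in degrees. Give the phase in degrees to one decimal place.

-81.7°

∠[(j170)² + 199(j170) + 33860] = ∠[4960 + j33830] = 81.66°
∠T(j170) = −81.66° = -81.66°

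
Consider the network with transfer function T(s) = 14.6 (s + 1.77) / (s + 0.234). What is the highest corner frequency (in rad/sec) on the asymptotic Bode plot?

1.77 rad/sec

Break frequencies occur at each pole and zero magnitude: 0.234 rad/sec, 1.77 rad/sec.
The highest is 1.77 rad/sec.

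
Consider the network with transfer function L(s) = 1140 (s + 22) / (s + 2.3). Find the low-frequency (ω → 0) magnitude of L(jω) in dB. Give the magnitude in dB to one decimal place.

80.8 dB

L(0) = 1140 × 22 / 2.3 = 10904
20 log₁₀(10904) = 80.75 dB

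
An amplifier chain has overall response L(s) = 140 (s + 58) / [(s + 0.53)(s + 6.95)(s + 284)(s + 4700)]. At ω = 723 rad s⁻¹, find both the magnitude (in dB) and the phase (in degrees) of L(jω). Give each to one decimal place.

|L| = -145.6 dB, ∠L = -171.3°

|j723 + 58| = √(723² + 58²) = 725.3
|j723 + 0.53| = √(723² + 0.53²) = 723
|j723 + 6.95| = √(723² + 6.95²) = 723
|j723 + 284| = √(723² + 284²) = 776.8
|j723 + 4700| = √(723² + 4700²) = 4755
|L(j723)| = 140 × 725.3 / (723 × 723 × 776.8 × 4755) = 5.2588e-08
20 log₁₀(5.2588e-08) = -145.58 dB
∠(j723 + 58) = arctan(723/58) = 85.41°
∠(j723 + 0.53) = arctan(723/0.53) = 89.96°
∠(j723 + 6.95) = arctan(723/6.95) = 89.45°
∠(j723 + 284) = arctan(723/284) = 68.55°
∠(j723 + 4700) = arctan(723/4700) = 8.75°
∠L(j723) = 85.41° − (89.96° + 89.45° + 68.55° + 8.75°) = -171.29°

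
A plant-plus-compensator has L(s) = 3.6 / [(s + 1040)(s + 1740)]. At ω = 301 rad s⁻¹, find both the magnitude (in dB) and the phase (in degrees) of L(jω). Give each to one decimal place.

|j301 + 1040| = √(301² + 1040²) = 1083
|j301 + 1740| = √(301² + 1740²) = 1766
|L(j301)| = 3.6 / (1083 × 1766) = 1.883e-06
20 log₁₀(1.883e-06) = -114.50 dB
∠(j301 + 1040) = arctan(301/1040) = 16.14°
∠(j301 + 1740) = arctan(301/1740) = 9.81°
∠L(j301) = − (16.14° + 9.81°) = -25.96°

|L| = -114.5 dB, ∠L = -26.0°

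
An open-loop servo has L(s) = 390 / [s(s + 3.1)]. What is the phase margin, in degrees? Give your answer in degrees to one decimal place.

Gain crossover: |L(jω)| = 1 at ω ≈ 19.6 rad/sec.
∠L(j19.6) = −90° − arctan(19.6/3.1) ≈ -171.02°
PM = 180° + (-171.02°) = 8.98°

9.0°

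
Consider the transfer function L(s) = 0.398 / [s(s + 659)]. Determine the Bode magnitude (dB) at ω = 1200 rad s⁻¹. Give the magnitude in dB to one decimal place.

|j1200 + 659| = √(1200² + 659²) = 1369
|j1200| = 1200
|L(j1200)| = 0.398 / (1369 × 1200) = 2.4226e-07
20 log₁₀(2.4226e-07) = -132.31 dB

-132.3 dB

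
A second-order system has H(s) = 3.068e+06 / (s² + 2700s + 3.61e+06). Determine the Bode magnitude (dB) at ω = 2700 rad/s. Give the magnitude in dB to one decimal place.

-8.5 dB

|(j2700)² + 2700(j2700) + 3.61e+06| = |-3.68e+06 + j7.29e+06| = 8.166e+06
|H(j2700)| = 3.068e+06 / 8.166e+06 = 0.3757
20 log₁₀(0.3757) = -8.50 dB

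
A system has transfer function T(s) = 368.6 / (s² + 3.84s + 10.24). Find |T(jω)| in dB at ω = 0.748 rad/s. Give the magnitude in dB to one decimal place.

|(j0.748)² + 3.84(j0.748) + 10.24| = |9.6805 + j2.8723| = 10.1
|T(j0.748)| = 368.6 / 10.1 = 36.504
20 log₁₀(36.504) = 31.25 dB

31.2 dB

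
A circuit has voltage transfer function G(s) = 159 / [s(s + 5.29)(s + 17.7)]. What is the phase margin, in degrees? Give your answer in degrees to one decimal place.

67.8°

Gain crossover: |G(jω)| = 1 at ω ≈ 1.62 rad/sec.
∠G(j1.62) = −90° − arctan(1.62/5.29) − arctan(1.62/17.7) ≈ -112.22°
PM = 180° + (-112.22°) = 67.78°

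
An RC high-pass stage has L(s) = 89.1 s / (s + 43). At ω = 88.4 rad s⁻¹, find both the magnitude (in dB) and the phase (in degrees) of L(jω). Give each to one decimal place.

|L| = 38.1 dB, ∠L = 25.9°

|j88.4| = 88.4
|j88.4 + 43| = √(88.4² + 43²) = 98.3
|L(j88.4)| = 89.1 × 88.4 / 98.3 = 80.124
20 log₁₀(80.124) = 38.08 dB
∠(j88.4) = 90.00°
∠(j88.4 + 43) = arctan(88.4/43) = 64.06°
∠L(j88.4) = 90.00° − 64.06° = 25.94°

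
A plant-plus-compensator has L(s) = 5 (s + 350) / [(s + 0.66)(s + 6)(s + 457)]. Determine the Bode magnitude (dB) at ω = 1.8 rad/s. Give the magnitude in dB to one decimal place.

-9.9 dB

|j1.8 + 350| = √(1.8² + 350²) = 350
|j1.8 + 0.66| = √(1.8² + 0.66²) = 1.917
|j1.8 + 6| = √(1.8² + 6²) = 6.264
|j1.8 + 457| = √(1.8² + 457²) = 457
|L(j1.8)| = 5 × 350 / (1.917 × 6.264 × 457) = 0.31886
20 log₁₀(0.31886) = -9.93 dB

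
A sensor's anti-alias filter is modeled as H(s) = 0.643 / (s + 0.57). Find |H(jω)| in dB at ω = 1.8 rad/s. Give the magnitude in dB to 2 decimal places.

-9.36 dB

|j1.8 + 0.57| = √(1.8² + 0.57²) = 1.888
|H(j1.8)| = 0.643 / 1.888 = 0.34056
20 log₁₀(0.34056) = -9.356 dB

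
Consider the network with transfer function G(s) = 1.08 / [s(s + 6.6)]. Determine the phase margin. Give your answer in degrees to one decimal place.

Gain crossover: |G(jω)| = 1 at ω ≈ 0.164 rad s⁻¹.
∠G(j0.164) = −90° − arctan(0.164/6.6) ≈ -91.42°
PM = 180° + (-91.42°) = 88.58°

88.6°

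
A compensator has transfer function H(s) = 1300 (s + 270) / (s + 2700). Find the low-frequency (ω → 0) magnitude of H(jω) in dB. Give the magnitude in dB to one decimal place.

42.3 dB

H(0) = 1300 × 270 / 2700 = 130
20 log₁₀(130) = 42.28 dB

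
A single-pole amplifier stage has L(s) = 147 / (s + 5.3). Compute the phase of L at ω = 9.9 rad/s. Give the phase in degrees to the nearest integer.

∠(j9.9 + 5.3) = arctan(9.9/5.3) = 61.84°
∠L(j9.9) = −61.84° = -61.84°

-62°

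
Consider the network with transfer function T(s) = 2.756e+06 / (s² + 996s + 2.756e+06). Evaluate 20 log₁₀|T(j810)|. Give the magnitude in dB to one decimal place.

1.8 dB

|(j810)² + 996(j810) + 2.756e+06| = |2.0999e+06 + j8.0676e+05| = 2.25e+06
|T(j810)| = 2.756e+06 / 2.25e+06 = 1.2251
20 log₁₀(1.2251) = 1.76 dB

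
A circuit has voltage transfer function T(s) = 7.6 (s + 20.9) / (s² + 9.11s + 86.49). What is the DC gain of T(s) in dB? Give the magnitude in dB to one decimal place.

T(0) = 7.6 × 20.9 / 86.49 = 1.8365
20 log₁₀(1.8365) = 5.28 dB

5.3 dB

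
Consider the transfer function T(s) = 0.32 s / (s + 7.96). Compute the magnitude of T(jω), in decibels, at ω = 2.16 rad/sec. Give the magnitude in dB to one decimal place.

-21.5 dB

|j2.16| = 2.16
|j2.16 + 7.96| = √(2.16² + 7.96²) = 8.248
|T(j2.16)| = 0.32 × 2.16 / 8.248 = 0.083804
20 log₁₀(0.083804) = -21.53 dB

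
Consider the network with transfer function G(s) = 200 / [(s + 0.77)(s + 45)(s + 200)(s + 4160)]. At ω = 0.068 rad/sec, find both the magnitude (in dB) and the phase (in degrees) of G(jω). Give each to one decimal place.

|G| = -103.2 dB, ∠G = -5.2°

|j0.068 + 0.77| = √(0.068² + 0.77²) = 0.773
|j0.068 + 45| = √(0.068² + 45²) = 45
|j0.068 + 200| = √(0.068² + 200²) = 200
|j0.068 + 4160| = √(0.068² + 4160²) = 4160
|G(j0.068)| = 200 / (0.773 × 45 × 200 × 4160) = 6.9106e-06
20 log₁₀(6.9106e-06) = -103.21 dB
∠(j0.068 + 0.77) = arctan(0.068/0.77) = 5.05°
∠(j0.068 + 45) = arctan(0.068/45) = 0.09°
∠(j0.068 + 200) = arctan(0.068/200) = 0.02°
∠(j0.068 + 4160) = arctan(0.068/4160) = 0.00°
∠G(j0.068) = − (5.05° + 0.09° + 0.02° + 0.00°) = -5.15°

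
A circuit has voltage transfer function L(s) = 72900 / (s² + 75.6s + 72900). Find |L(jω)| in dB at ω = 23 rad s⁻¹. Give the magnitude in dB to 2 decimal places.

0.06 dB

|(j23)² + 75.6(j23) + 72900| = |72371 + j1738.8| = 7.239e+04
|L(j23)| = 72900 / 7.239e+04 = 1.007
20 log₁₀(1.007) = 0.061 dB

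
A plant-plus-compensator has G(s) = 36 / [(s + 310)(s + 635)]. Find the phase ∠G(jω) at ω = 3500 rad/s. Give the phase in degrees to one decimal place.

∠(j3500 + 310) = arctan(3500/310) = 84.94°
∠(j3500 + 635) = arctan(3500/635) = 79.72°
∠G(j3500) = − (84.94° + 79.72°) = -164.66°

-164.7 deg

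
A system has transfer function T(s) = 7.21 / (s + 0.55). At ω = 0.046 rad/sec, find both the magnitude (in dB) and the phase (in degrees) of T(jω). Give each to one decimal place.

|j0.046 + 0.55| = √(0.046² + 0.55²) = 0.5519
|T(j0.046)| = 7.21 / 0.5519 = 13.063
20 log₁₀(13.063) = 22.32 dB
∠(j0.046 + 0.55) = arctan(0.046/0.55) = 4.78°
∠T(j0.046) = −4.78° = -4.78°

|T| = 22.3 dB, ∠T = -4.8°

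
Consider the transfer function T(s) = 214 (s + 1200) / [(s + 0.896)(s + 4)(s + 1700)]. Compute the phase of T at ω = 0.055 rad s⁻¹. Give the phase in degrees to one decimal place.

-4.3°

∠(j0.055 + 1200) = arctan(0.055/1200) = 0.00°
∠(j0.055 + 0.896) = arctan(0.055/0.896) = 3.51°
∠(j0.055 + 4) = arctan(0.055/4) = 0.79°
∠(j0.055 + 1700) = arctan(0.055/1700) = 0.00°
∠T(j0.055) = 0.00° − (3.51° + 0.79° + 0.00°) = -4.30°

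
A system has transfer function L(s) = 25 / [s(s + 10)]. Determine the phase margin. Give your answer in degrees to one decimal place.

76.3°

Gain crossover: |L(jω)| = 1 at ω ≈ 2.43 rad s⁻¹.
∠L(j2.43) = −90° − arctan(2.43/10) ≈ -103.65°
PM = 180° + (-103.65°) = 76.35°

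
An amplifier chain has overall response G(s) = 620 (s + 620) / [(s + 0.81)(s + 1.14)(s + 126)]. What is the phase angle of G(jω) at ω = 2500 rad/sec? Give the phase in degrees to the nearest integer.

-191 deg

∠(j2500 + 620) = arctan(2500/620) = 76.07°
∠(j2500 + 0.81) = arctan(2500/0.81) = 89.98°
∠(j2500 + 1.14) = arctan(2500/1.14) = 89.97°
∠(j2500 + 126) = arctan(2500/126) = 87.11°
∠G(j2500) = 76.07° − (89.98° + 89.97° + 87.11°) = -191.00°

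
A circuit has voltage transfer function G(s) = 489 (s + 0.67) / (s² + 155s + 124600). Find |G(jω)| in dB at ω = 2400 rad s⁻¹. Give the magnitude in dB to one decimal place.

|j2400 + 0.67| = √(2400² + 0.67²) = 2400
|(j2400)² + 155(j2400) + 124600| = |-5.6354e+06 + j3.72e+05| = 5.648e+06
|G(j2400)| = 489 × 2400 / 5.648e+06 = 0.2078
20 log₁₀(0.2078) = -13.65 dB

-13.6 dB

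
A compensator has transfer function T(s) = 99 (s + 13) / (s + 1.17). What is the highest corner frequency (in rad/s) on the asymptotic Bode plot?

Break frequencies occur at each pole and zero magnitude: 1.17 rad/s, 13 rad/s.
The highest is 13 rad/s.

13 rad/s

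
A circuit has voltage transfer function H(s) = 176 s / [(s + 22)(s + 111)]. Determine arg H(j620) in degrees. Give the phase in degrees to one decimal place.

-77.8 deg

∠(j620) = 90.00°
∠(j620 + 22) = arctan(620/22) = 87.97°
∠(j620 + 111) = arctan(620/111) = 79.85°
∠H(j620) = 90.00° − (87.97° + 79.85°) = -77.82°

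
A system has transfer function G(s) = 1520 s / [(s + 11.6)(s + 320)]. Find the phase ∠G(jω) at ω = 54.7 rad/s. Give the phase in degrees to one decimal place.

2.3°

∠(j54.7) = 90.00°
∠(j54.7 + 11.6) = arctan(54.7/11.6) = 78.03°
∠(j54.7 + 320) = arctan(54.7/320) = 9.70°
∠G(j54.7) = 90.00° − (78.03° + 9.70°) = 2.27°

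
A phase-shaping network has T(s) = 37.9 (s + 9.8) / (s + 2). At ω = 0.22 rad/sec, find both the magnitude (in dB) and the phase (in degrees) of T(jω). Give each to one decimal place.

|T| = 45.3 dB, ∠T = -5.0°

|j0.22 + 9.8| = √(0.22² + 9.8²) = 9.802
|j0.22 + 2| = √(0.22² + 2²) = 2.012
|T(j0.22)| = 37.9 × 9.802 / 2.012 = 184.64
20 log₁₀(184.64) = 45.33 dB
∠(j0.22 + 9.8) = arctan(0.22/9.8) = 1.29°
∠(j0.22 + 2) = arctan(0.22/2) = 6.28°
∠T(j0.22) = 1.29° − 6.28° = -4.99°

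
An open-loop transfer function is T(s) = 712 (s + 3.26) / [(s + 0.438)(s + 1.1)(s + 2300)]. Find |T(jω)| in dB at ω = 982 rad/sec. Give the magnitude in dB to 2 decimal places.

-70.75 dB

|j982 + 3.26| = √(982² + 3.26²) = 982
|j982 + 0.438| = √(982² + 0.438²) = 982
|j982 + 1.1| = √(982² + 1.1²) = 982
|j982 + 2300| = √(982² + 2300²) = 2501
|T(j982)| = 712 × 982 / (982 × 982 × 2501) = 0.00028992
20 log₁₀(0.00028992) = -70.754 dB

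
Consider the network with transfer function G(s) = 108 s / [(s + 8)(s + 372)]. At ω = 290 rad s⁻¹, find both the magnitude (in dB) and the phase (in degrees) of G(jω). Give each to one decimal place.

|j290| = 290
|j290 + 8| = √(290² + 8²) = 290.1
|j290 + 372| = √(290² + 372²) = 471.7
|G(j290)| = 108 × 290 / (290.1 × 471.7) = 0.22888
20 log₁₀(0.22888) = -12.81 dB
∠(j290) = 90.00°
∠(j290 + 8) = arctan(290/8) = 88.42°
∠(j290 + 372) = arctan(290/372) = 37.94°
∠G(j290) = 90.00° − (88.42° + 37.94°) = -36.36°

|G| = -12.8 dB, ∠G = -36.4°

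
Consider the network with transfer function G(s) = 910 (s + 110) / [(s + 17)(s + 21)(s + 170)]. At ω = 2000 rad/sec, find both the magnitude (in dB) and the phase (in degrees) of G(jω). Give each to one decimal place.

|G| = -72.9 dB, ∠G = -177.2°

|j2000 + 110| = √(2000² + 110²) = 2003
|j2000 + 17| = √(2000² + 17²) = 2000
|j2000 + 21| = √(2000² + 21²) = 2000
|j2000 + 170| = √(2000² + 170²) = 2007
|G(j2000)| = 910 × 2003 / (2000 × 2000 × 2007) = 0.000227
20 log₁₀(0.000227) = -72.88 dB
∠(j2000 + 110) = arctan(2000/110) = 86.85°
∠(j2000 + 17) = arctan(2000/17) = 89.51°
∠(j2000 + 21) = arctan(2000/21) = 89.40°
∠(j2000 + 170) = arctan(2000/170) = 85.14°
∠G(j2000) = 86.85° − (89.51° + 89.40° + 85.14°) = -177.20°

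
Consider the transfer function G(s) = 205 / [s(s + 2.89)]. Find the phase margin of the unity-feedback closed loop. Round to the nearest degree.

Gain crossover: |G(jω)| = 1 at ω ≈ 14.2 rad/s.
∠G(j14.2) = −90° − arctan(14.2/2.89) ≈ -168.47°
PM = 180° + (-168.47°) = 11.53°

12 deg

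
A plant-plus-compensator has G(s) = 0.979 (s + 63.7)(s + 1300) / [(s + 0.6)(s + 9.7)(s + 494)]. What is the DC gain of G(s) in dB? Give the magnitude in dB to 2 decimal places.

29.00 dB

G(0) = 0.979 × 63.7 × 1300 / (0.6 × 9.7 × 494) = 28.198
20 log₁₀(28.198) = 29.004 dB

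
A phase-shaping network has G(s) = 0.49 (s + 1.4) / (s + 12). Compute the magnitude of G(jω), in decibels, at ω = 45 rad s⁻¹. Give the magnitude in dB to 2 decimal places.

-6.49 dB

|j45 + 1.4| = √(45² + 1.4²) = 45.02
|j45 + 12| = √(45² + 12²) = 46.57
|G(j45)| = 0.49 × 45.02 / 46.57 = 0.47368
20 log₁₀(0.47368) = -6.490 dB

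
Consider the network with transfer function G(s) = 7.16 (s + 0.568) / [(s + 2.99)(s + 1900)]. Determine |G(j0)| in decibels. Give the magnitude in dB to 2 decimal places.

-62.90 dB

G(0) = 7.16 × 0.568 / (2.99 × 1900) = 0.00071587
20 log₁₀(0.00071587) = -62.903 dB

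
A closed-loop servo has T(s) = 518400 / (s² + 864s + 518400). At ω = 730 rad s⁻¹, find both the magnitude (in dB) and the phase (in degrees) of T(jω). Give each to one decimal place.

|(j730)² + 864(j730) + 518400| = |-14500 + j6.3072e+05| = 6.309e+05
|T(j730)| = 518400 / 6.309e+05 = 0.8217
20 log₁₀(0.8217) = -1.71 dB
∠[(j730)² + 864(j730) + 518400] = ∠[-14500 + j6.3072e+05] = 91.32°
∠T(j730) = −91.32° = -91.32°

|T| = -1.7 dB, ∠T = -91.3°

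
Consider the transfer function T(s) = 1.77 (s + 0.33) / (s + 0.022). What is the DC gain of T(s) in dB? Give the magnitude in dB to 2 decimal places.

T(0) = 1.77 × 0.33 / 0.022 = 26.55
20 log₁₀(26.55) = 28.481 dB

28.48 dB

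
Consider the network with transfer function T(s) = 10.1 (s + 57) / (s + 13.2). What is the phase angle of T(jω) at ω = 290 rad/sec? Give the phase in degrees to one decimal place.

-8.5°

∠(j290 + 57) = arctan(290/57) = 78.88°
∠(j290 + 13.2) = arctan(290/13.2) = 87.39°
∠T(j290) = 78.88° − 87.39° = -8.51°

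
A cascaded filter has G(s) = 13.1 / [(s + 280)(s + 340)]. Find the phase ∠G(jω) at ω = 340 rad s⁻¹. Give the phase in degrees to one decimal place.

-95.5°

∠(j340 + 280) = arctan(340/280) = 50.53°
∠(j340 + 340) = arctan(340/340) = 45.00°
∠G(j340) = − (50.53° + 45.00°) = -95.53°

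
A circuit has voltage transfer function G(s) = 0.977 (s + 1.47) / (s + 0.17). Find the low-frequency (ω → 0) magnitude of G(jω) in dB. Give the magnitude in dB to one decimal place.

18.5 dB

G(0) = 0.977 × 1.47 / 0.17 = 8.4482
20 log₁₀(8.4482) = 18.54 dB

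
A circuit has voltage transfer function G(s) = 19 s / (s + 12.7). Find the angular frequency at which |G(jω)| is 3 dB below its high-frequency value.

For a single-pole high-pass, the −3 dB point is at the pole: ω = 12.7 rad s⁻¹.

12.7 rad s⁻¹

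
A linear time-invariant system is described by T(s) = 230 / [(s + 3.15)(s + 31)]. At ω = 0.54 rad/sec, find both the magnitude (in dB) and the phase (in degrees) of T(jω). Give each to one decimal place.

|T| = 7.3 dB, ∠T = -10.7°

|j0.54 + 3.15| = √(0.54² + 3.15²) = 3.196
|j0.54 + 31| = √(0.54² + 31²) = 31
|T(j0.54)| = 230 / (3.196 × 31) = 2.3211
20 log₁₀(2.3211) = 7.31 dB
∠(j0.54 + 3.15) = arctan(0.54/3.15) = 9.73°
∠(j0.54 + 31) = arctan(0.54/31) = 1.00°
∠T(j0.54) = − (9.73° + 1.00°) = -10.73°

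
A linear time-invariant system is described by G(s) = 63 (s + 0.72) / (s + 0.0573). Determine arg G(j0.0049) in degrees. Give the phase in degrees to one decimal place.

∠(j0.0049 + 0.72) = arctan(0.0049/0.72) = 0.39°
∠(j0.0049 + 0.0573) = arctan(0.0049/0.0573) = 4.89°
∠G(j0.0049) = 0.39° − 4.89° = -4.50°

-4.5 deg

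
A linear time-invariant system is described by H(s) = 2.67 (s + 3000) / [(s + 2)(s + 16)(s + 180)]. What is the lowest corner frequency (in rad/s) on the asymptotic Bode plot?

Break frequencies occur at each pole and zero magnitude: 2 rad/s, 16 rad/s, 180 rad/s, 3000 rad/s.
The lowest is 2 rad/s.

2 rad/s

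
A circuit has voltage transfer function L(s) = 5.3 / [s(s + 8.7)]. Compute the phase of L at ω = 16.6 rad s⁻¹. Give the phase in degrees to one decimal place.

-152.3 deg

∠(j16.6 + 8.7) = arctan(16.6/8.7) = 62.34°
∠(j16.6) = 90.00°
∠L(j16.6) = − (62.34° + 90.00°) = -152.34°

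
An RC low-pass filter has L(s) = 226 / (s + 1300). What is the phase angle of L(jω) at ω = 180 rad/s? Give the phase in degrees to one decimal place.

∠(j180 + 1300) = arctan(180/1300) = 7.88°
∠L(j180) = −7.88° = -7.88°

-7.9°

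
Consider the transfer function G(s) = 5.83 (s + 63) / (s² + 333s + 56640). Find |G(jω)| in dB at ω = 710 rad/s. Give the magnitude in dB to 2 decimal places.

|j710 + 63| = √(710² + 63²) = 712.8
|(j710)² + 333(j710) + 56640| = |-4.4746e+05 + j2.3643e+05| = 5.061e+05
|G(j710)| = 5.83 × 712.8 / 5.061e+05 = 0.0082112
20 log₁₀(0.0082112) = -41.712 dB

-41.71 dB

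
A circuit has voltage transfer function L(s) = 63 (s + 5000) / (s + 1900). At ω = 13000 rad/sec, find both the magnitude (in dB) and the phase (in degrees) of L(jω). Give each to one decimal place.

|j13000 + 5000| = √(13000² + 5000²) = 1.393e+04
|j13000 + 1900| = √(13000² + 1900²) = 1.314e+04
|L(j13000)| = 63 × 1.393e+04 / 1.314e+04 = 66.79
20 log₁₀(66.79) = 36.49 dB
∠(j13000 + 5000) = arctan(13000/5000) = 68.96°
∠(j13000 + 1900) = arctan(13000/1900) = 81.68°
∠L(j13000) = 68.96° − 81.68° = -12.72°

|L| = 36.5 dB, ∠L = -12.7°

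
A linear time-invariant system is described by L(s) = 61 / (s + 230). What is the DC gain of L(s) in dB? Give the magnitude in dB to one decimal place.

-11.5 dB

L(0) = 61 / 230 = 0.26522
20 log₁₀(0.26522) = -11.53 dB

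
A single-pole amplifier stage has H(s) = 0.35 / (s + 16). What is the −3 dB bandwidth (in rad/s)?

16 rad/s

For a single-pole low-pass, the −3 dB point is at the pole: ω = 16 rad/s.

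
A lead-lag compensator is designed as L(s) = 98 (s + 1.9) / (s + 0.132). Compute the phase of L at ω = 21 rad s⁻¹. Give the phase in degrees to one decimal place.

∠(j21 + 1.9) = arctan(21/1.9) = 84.83°
∠(j21 + 0.132) = arctan(21/0.132) = 89.64°
∠L(j21) = 84.83° − 89.64° = -4.81°

-4.8°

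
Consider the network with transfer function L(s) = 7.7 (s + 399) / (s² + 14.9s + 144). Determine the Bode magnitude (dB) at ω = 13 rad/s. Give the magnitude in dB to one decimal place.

23.9 dB

|j13 + 399| = √(13² + 399²) = 399.2
|(j13)² + 14.9(j13) + 144| = |-25 + j193.7| = 195.3
|L(j13)| = 7.7 × 399.2 / 195.3 = 15.739
20 log₁₀(15.739) = 23.94 dB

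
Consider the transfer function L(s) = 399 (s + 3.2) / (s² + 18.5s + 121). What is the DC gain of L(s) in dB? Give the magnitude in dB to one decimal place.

L(0) = 399 × 3.2 / 121 = 10.552
20 log₁₀(10.552) = 20.47 dB

20.5 dB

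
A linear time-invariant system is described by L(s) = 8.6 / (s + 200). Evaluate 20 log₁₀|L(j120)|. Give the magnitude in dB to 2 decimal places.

|j120 + 200| = √(120² + 200²) = 233.2
|L(j120)| = 8.6 / 233.2 = 0.036872
20 log₁₀(0.036872) = -28.666 dB

-28.67 dB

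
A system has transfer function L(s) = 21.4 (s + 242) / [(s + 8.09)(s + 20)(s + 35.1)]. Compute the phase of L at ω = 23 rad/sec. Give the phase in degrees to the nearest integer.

-147°

∠(j23 + 242) = arctan(23/242) = 5.43°
∠(j23 + 8.09) = arctan(23/8.09) = 70.62°
∠(j23 + 20) = arctan(23/20) = 48.99°
∠(j23 + 35.1) = arctan(23/35.1) = 33.24°
∠L(j23) = 5.43° − (70.62° + 48.99° + 33.24°) = -147.42°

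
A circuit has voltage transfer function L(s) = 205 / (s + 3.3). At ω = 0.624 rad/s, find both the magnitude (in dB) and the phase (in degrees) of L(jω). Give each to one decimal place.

|j0.624 + 3.3| = √(0.624² + 3.3²) = 3.358
|L(j0.624)| = 205 / 3.358 = 61.04
20 log₁₀(61.04) = 35.71 dB
∠(j0.624 + 3.3) = arctan(0.624/3.3) = 10.71°
∠L(j0.624) = −10.71° = -10.71°

|L| = 35.7 dB, ∠L = -10.7°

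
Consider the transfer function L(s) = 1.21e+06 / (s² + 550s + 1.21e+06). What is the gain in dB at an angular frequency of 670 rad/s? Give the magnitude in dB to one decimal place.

|(j670)² + 550(j670) + 1.21e+06| = |7.611e+05 + j3.685e+05| = 8.456e+05
|L(j670)| = 1.21e+06 / 8.456e+05 = 1.4309
20 log₁₀(1.4309) = 3.11 dB

3.1 dB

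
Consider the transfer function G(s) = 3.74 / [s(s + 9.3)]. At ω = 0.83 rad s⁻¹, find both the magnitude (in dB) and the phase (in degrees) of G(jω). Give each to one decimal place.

|G| = -6.3 dB, ∠G = -95.1 deg

|j0.83 + 9.3| = √(0.83² + 9.3²) = 9.337
|j0.83| = 0.83
|G(j0.83)| = 3.74 / (9.337 × 0.83) = 0.4826
20 log₁₀(0.4826) = -6.33 dB
∠(j0.83 + 9.3) = arctan(0.83/9.3) = 5.10°
∠(j0.83) = 90.00°
∠G(j0.83) = − (5.10° + 90.00°) = -95.10°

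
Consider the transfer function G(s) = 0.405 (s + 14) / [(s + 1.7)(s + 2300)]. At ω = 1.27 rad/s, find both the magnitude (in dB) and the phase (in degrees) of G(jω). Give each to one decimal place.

|j1.27 + 14| = √(1.27² + 14²) = 14.06
|j1.27 + 1.7| = √(1.27² + 1.7²) = 2.122
|j1.27 + 2300| = √(1.27² + 2300²) = 2300
|G(j1.27)| = 0.405 × 14.06 / (2.122 × 2300) = 0.0011665
20 log₁₀(0.0011665) = -58.66 dB
∠(j1.27 + 14) = arctan(1.27/14) = 5.18°
∠(j1.27 + 1.7) = arctan(1.27/1.7) = 36.76°
∠(j1.27 + 2300) = arctan(1.27/2300) = 0.03°
∠G(j1.27) = 5.18° − (36.76° + 0.03°) = -31.61°

|G| = -58.7 dB, ∠G = -31.6 deg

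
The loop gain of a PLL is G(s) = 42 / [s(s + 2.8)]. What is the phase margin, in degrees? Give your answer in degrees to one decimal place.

24.4°

Gain crossover: |G(jω)| = 1 at ω ≈ 6.19 rad/s.
∠G(j6.19) = −90° − arctan(6.19/2.8) ≈ -155.65°
PM = 180° + (-155.65°) = 24.35°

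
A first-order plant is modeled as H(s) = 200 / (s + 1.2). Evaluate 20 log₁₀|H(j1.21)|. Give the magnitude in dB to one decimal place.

|j1.21 + 1.2| = √(1.21² + 1.2²) = 1.704
|H(j1.21)| = 200 / 1.704 = 117.36
20 log₁₀(117.36) = 41.39 dB

41.4 dB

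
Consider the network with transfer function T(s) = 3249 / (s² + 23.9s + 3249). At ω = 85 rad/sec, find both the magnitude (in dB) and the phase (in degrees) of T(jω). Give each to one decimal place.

|T| = -2.8 dB, ∠T = -152.9°

|(j85)² + 23.9(j85) + 3249| = |-3976 + j2031.5| = 4465
|T(j85)| = 3249 / 4465 = 0.72767
20 log₁₀(0.72767) = -2.76 dB
∠[(j85)² + 23.9(j85) + 3249] = ∠[-3976 + j2031.5] = 152.94°
∠T(j85) = −152.94° = -152.94°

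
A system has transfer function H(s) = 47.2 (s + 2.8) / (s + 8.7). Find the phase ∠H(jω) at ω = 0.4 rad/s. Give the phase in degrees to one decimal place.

∠(j0.4 + 2.8) = arctan(0.4/2.8) = 8.13°
∠(j0.4 + 8.7) = arctan(0.4/8.7) = 2.63°
∠H(j0.4) = 8.13° − 2.63° = 5.50°

5.5°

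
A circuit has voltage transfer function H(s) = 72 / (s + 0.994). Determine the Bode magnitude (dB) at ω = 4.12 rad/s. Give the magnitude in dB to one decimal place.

|j4.12 + 0.994| = √(4.12² + 0.994²) = 4.238
|H(j4.12)| = 72 / 4.238 = 16.988
20 log₁₀(16.988) = 24.60 dB

24.6 dB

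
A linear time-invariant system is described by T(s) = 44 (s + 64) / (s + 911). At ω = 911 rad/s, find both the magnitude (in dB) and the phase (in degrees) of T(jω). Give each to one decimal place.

|j911 + 64| = √(911² + 64²) = 913.2
|j911 + 911| = √(911² + 911²) = 1288
|T(j911)| = 44 × 913.2 / 1288 = 31.189
20 log₁₀(31.189) = 29.88 dB
∠(j911 + 64) = arctan(911/64) = 85.98°
∠(j911 + 911) = arctan(911/911) = 45.00°
∠T(j911) = 85.98° − 45.00° = 40.98°

|T| = 29.9 dB, ∠T = 41.0°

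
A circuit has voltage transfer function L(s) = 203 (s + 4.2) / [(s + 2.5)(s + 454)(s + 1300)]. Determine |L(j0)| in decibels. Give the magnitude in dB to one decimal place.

L(0) = 203 × 4.2 / (2.5 × 454 × 1300) = 0.00057784
20 log₁₀(0.00057784) = -64.76 dB

-64.8 dB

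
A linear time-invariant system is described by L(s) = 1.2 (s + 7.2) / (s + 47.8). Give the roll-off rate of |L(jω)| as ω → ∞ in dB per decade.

With 1 zero and 1 pole, the high-frequency asymptotic slope is 20 × (1 − 1) = 0 dB/decade.

0 dB/decade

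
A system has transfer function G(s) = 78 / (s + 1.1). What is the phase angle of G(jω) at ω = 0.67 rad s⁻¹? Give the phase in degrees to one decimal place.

-31.3°

∠(j0.67 + 1.1) = arctan(0.67/1.1) = 31.35°
∠G(j0.67) = −31.35° = -31.35°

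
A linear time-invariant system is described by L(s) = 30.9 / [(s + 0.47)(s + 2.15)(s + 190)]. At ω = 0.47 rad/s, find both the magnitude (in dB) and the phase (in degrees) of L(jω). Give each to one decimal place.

|j0.47 + 0.47| = √(0.47² + 0.47²) = 0.6647
|j0.47 + 2.15| = √(0.47² + 2.15²) = 2.201
|j0.47 + 190| = √(0.47² + 190²) = 190
|L(j0.47)| = 30.9 / (0.6647 × 2.201 × 190) = 0.11118
20 log₁₀(0.11118) = -19.08 dB
∠(j0.47 + 0.47) = arctan(0.47/0.47) = 45.00°
∠(j0.47 + 2.15) = arctan(0.47/2.15) = 12.33°
∠(j0.47 + 190) = arctan(0.47/190) = 0.14°
∠L(j0.47) = − (45.00° + 12.33° + 0.14°) = -57.47°

|L| = -19.1 dB, ∠L = -57.5°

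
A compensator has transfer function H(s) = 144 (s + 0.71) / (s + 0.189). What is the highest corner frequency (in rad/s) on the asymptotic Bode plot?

Break frequencies occur at each pole and zero magnitude: 0.189 rad/s, 0.71 rad/s.
The highest is 0.71 rad/s.

0.71 rad/s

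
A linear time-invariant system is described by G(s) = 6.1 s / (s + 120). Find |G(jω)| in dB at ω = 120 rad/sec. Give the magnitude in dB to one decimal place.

|j120| = 120
|j120 + 120| = √(120² + 120²) = 169.7
|G(j120)| = 6.1 × 120 / 169.7 = 4.3134
20 log₁₀(4.3134) = 12.70 dB

12.7 dB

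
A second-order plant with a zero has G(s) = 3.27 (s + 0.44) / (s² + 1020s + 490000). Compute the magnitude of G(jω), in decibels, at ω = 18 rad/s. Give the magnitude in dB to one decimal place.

-78.4 dB

|j18 + 0.44| = √(18² + 0.44²) = 18.01
|(j18)² + 1020(j18) + 490000| = |4.8968e+05 + j18360| = 4.9e+05
|G(j18)| = 3.27 × 18.01 / 4.9e+05 = 0.00012015
20 log₁₀(0.00012015) = -78.41 dB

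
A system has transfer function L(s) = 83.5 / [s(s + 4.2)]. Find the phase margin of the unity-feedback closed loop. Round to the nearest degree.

Gain crossover: |L(jω)| = 1 at ω ≈ 8.67 rad s⁻¹.
∠L(j8.67) = −90° − arctan(8.67/4.2) ≈ -154.15°
PM = 180° + (-154.15°) = 25.85°

26 deg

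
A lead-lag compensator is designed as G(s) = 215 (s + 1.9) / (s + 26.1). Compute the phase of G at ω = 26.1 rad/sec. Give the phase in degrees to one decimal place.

40.8°

∠(j26.1 + 1.9) = arctan(26.1/1.9) = 85.84°
∠(j26.1 + 26.1) = arctan(26.1/26.1) = 45.00°
∠G(j26.1) = 85.84° − 45.00° = 40.84°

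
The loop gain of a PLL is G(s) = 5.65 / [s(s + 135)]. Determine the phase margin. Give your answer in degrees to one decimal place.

Gain crossover: |G(jω)| = 1 at ω ≈ 0.0419 rad/sec.
∠G(j0.0419) = −90° − arctan(0.0419/135) ≈ -90.02°
PM = 180° + (-90.02°) = 89.98°

90.0°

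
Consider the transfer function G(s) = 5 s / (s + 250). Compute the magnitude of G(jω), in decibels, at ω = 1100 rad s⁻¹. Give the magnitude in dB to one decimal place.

13.8 dB

|j1100| = 1100
|j1100 + 250| = √(1100² + 250²) = 1128
|G(j1100)| = 5 × 1100 / 1128 = 4.8757
20 log₁₀(4.8757) = 13.76 dB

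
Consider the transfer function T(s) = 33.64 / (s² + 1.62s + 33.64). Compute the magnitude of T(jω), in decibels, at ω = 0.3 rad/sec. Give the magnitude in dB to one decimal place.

0.0 dB

|(j0.3)² + 1.62(j0.3) + 33.64| = |33.55 + j0.486| = 33.55
|T(j0.3)| = 33.64 / 33.55 = 1.0026
20 log₁₀(1.0026) = 0.02 dB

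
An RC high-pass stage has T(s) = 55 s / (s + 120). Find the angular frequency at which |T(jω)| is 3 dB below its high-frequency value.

120 rad/s

For a single-pole high-pass, the −3 dB point is at the pole: ω = 120 rad/s.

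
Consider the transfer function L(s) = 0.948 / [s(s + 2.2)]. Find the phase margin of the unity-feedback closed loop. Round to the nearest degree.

79°

Gain crossover: |L(jω)| = 1 at ω ≈ 0.423 rad/s.
∠L(j0.423) = −90° − arctan(0.423/2.2) ≈ -100.89°
PM = 180° + (-100.89°) = 79.11°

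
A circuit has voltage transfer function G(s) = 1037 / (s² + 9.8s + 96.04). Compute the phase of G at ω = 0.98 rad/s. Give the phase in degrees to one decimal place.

-5.8°

∠[(j0.98)² + 9.8(j0.98) + 96.04] = ∠[95.08 + j9.604] = 5.77°
∠G(j0.98) = −5.77° = -5.77°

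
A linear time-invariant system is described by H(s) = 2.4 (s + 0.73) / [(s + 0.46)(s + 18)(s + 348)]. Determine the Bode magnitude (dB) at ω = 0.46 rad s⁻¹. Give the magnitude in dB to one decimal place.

|j0.46 + 0.73| = √(0.46² + 0.73²) = 0.8628
|j0.46 + 0.46| = √(0.46² + 0.46²) = 0.6505
|j0.46 + 18| = √(0.46² + 18²) = 18.01
|j0.46 + 348| = √(0.46² + 348²) = 348
|H(j0.46)| = 2.4 × 0.8628 / (0.6505 × 18.01 × 348) = 0.00050802
20 log₁₀(0.00050802) = -65.88 dB

-65.9 dB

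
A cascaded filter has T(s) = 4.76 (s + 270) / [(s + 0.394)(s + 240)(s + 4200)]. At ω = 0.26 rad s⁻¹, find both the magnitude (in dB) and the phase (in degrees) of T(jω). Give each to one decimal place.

|T| = -51.4 dB, ∠T = -33.4°

|j0.26 + 270| = √(0.26² + 270²) = 270
|j0.26 + 0.394| = √(0.26² + 0.394²) = 0.4721
|j0.26 + 240| = √(0.26² + 240²) = 240
|j0.26 + 4200| = √(0.26² + 4200²) = 4200
|T(j0.26)| = 4.76 × 270 / (0.4721 × 240 × 4200) = 0.002701
20 log₁₀(0.002701) = -51.37 dB
∠(j0.26 + 270) = arctan(0.26/270) = 0.06°
∠(j0.26 + 0.394) = arctan(0.26/0.394) = 33.42°
∠(j0.26 + 240) = arctan(0.26/240) = 0.06°
∠(j0.26 + 4200) = arctan(0.26/4200) = 0.00°
∠T(j0.26) = 0.06° − (33.42° + 0.06° + 0.00°) = -33.43°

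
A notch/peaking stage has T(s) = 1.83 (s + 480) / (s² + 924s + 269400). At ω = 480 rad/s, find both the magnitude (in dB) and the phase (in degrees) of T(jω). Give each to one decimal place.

|j480 + 480| = √(480² + 480²) = 678.8
|(j480)² + 924(j480) + 269400| = |39000 + j4.4352e+05| = 4.452e+05
|T(j480)| = 1.83 × 678.8 / 4.452e+05 = 0.0027901
20 log₁₀(0.0027901) = -51.09 dB
∠(j480 + 480) = arctan(480/480) = 45.00°
∠[(j480)² + 924(j480) + 269400] = ∠[39000 + j4.4352e+05] = 84.97°
∠T(j480) = 45.00° − 84.97° = -39.97°

|T| = -51.1 dB, ∠T = -40.0°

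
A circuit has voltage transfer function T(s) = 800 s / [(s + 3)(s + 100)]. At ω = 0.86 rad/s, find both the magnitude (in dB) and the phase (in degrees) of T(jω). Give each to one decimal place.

|T| = 6.9 dB, ∠T = 73.5 deg

|j0.86| = 0.86
|j0.86 + 3| = √(0.86² + 3²) = 3.121
|j0.86 + 100| = √(0.86² + 100²) = 100
|T(j0.86)| = 800 × 0.86 / (3.121 × 100) = 2.2045
20 log₁₀(2.2045) = 6.87 dB
∠(j0.86) = 90.00°
∠(j0.86 + 3) = arctan(0.86/3) = 16.00°
∠(j0.86 + 100) = arctan(0.86/100) = 0.49°
∠T(j0.86) = 90.00° − (16.00° + 0.49°) = 73.51°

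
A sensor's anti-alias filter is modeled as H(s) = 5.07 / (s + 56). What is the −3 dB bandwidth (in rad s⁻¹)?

For a single-pole low-pass, the −3 dB point is at the pole: ω = 56 rad s⁻¹.

56 rad s⁻¹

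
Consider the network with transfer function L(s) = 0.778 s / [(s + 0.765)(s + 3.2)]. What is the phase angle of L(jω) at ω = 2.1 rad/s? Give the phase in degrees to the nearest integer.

∠(j2.1) = 90.00°
∠(j2.1 + 0.765) = arctan(2.1/0.765) = 69.98°
∠(j2.1 + 3.2) = arctan(2.1/3.2) = 33.27°
∠L(j2.1) = 90.00° − (69.98° + 33.27°) = -13.26°

-13°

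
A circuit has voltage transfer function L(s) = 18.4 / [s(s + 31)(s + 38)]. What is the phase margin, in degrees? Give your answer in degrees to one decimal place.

89.9 deg

Gain crossover: |L(jω)| = 1 at ω ≈ 0.0156 rad/sec.
∠L(j0.0156) = −90° − arctan(0.0156/31) − arctan(0.0156/38) ≈ -90.05°
PM = 180° + (-90.05°) = 89.95°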